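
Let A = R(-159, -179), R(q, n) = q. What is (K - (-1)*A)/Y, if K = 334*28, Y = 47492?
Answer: 9193/47492 ≈ 0.19357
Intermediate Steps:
A = -159
K = 9352
(K - (-1)*A)/Y = (9352 - (-1)*(-159))/47492 = (9352 - 1*159)*(1/47492) = (9352 - 159)*(1/47492) = 9193*(1/47492) = 9193/47492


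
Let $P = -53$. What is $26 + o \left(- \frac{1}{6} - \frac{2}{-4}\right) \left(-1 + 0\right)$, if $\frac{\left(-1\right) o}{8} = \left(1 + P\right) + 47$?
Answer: $\frac{38}{3} \approx 12.667$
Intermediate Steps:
$o = 40$ ($o = - 8 \left(\left(1 - 53\right) + 47\right) = - 8 \left(-52 + 47\right) = \left(-8\right) \left(-5\right) = 40$)
$26 + o \left(- \frac{1}{6} - \frac{2}{-4}\right) \left(-1 + 0\right) = 26 + 40 \left(- \frac{1}{6} - \frac{2}{-4}\right) \left(-1 + 0\right) = 26 + 40 \left(\left(-1\right) \frac{1}{6} - - \frac{1}{2}\right) \left(-1\right) = 26 + 40 \left(- \frac{1}{6} + \frac{1}{2}\right) \left(-1\right) = 26 + 40 \cdot \frac{1}{3} \left(-1\right) = 26 + 40 \left(- \frac{1}{3}\right) = 26 - \frac{40}{3} = \frac{38}{3}$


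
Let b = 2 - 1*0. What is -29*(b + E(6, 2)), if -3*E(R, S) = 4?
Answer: -58/3 ≈ -19.333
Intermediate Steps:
E(R, S) = -4/3 (E(R, S) = -⅓*4 = -4/3)
b = 2 (b = 2 + 0 = 2)
-29*(b + E(6, 2)) = -29*(2 - 4/3) = -29*⅔ = -58/3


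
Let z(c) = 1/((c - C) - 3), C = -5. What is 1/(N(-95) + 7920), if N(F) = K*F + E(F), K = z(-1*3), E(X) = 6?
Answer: 1/8021 ≈ 0.00012467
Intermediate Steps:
z(c) = 1/(2 + c) (z(c) = 1/((c - 1*(-5)) - 3) = 1/((c + 5) - 3) = 1/((5 + c) - 3) = 1/(2 + c))
K = -1 (K = 1/(2 - 1*3) = 1/(2 - 3) = 1/(-1) = -1)
N(F) = 6 - F (N(F) = -F + 6 = 6 - F)
1/(N(-95) + 7920) = 1/((6 - 1*(-95)) + 7920) = 1/((6 + 95) + 7920) = 1/(101 + 7920) = 1/8021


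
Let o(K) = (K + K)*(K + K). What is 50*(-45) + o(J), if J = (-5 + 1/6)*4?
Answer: -6794/9 ≈ -754.89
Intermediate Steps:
J = -58/3 (J = (-5 + ⅙)*4 = -29/6*4 = -58/3 ≈ -19.333)
o(K) = 4*K² (o(K) = (2*K)*(2*K) = 4*K²)
50*(-45) + o(J) = 50*(-45) + 4*(-58/3)² = -2250 + 4*(3364/9) = -2250 + 13456/9 = -6794/9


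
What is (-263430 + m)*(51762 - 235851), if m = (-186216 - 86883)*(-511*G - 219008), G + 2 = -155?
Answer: -6977099916887121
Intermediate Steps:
G = -157 (G = -2 - 155 = -157)
m = 37900952319 (m = (-186216 - 86883)*(-511*(-157) - 219008) = -273099*(80227 - 219008) = -273099*(-138781) = 37900952319)
(-263430 + m)*(51762 - 235851) = (-263430 + 37900952319)*(51762 - 235851) = 37900688889*(-184089) = -6977099916887121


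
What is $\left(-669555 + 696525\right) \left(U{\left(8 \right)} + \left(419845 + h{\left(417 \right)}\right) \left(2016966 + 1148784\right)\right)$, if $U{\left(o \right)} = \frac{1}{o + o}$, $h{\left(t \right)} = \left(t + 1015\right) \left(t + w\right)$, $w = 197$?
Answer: $\frac{887335366706473485}{8} \approx 1.1092 \cdot 10^{17}$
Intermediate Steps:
$h{\left(t \right)} = \left(197 + t\right) \left(1015 + t\right)$ ($h{\left(t \right)} = \left(t + 1015\right) \left(t + 197\right) = \left(1015 + t\right) \left(197 + t\right) = \left(197 + t\right) \left(1015 + t\right)$)
$U{\left(o \right)} = \frac{1}{2 o}$
$\left(-669555 + 696525\right) \left(U{\left(8 \right)} + \left(419845 + h{\left(417 \right)}\right) \left(2016966 + 1148784\right)\right) = \left(-669555 + 696525\right) \left(\frac{1}{2 \cdot 8} + \left(419845 + \left(199955 + 417^{2} + 1212 \cdot 417\right)\right) \left(2016966 + 1148784\right)\right) = 26970 \left(\frac{1}{2} \cdot \frac{1}{8} + \left(419845 + \left(199955 + 173889 + 505404\right)\right) 3165750\right) = 26970 \left(\frac{1}{16} + \left(419845 + 879248\right) 3165750\right) = 26970 \left(\frac{1}{16} + 1299093 \cdot 3165750\right) = 26970 \left(\frac{1}{16} + 4112603664750\right) = 26970 \cdot \frac{65801658636001}{16} = \frac{887335366706473485}{8}$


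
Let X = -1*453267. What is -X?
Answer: 453267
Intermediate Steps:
X = -453267
-X = -1*(-453267) = 453267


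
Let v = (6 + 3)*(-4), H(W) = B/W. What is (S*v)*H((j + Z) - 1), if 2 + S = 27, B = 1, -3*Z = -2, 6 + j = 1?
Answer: 675/4 ≈ 168.75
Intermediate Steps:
j = -5 (j = -6 + 1 = -5)
Z = ⅔ (Z = -⅓*(-2) = ⅔ ≈ 0.66667)
H(W) = 1/W
S = 25 (S = -2 + 27 = 25)
v = -36 (v = 9*(-4) = -36)
(S*v)*H((j + Z) - 1) = (25*(-36))/((-5 + ⅔) - 1) = -900/(-13/3 - 1) = -900/(-16/3) = -900*(-3/16) = 675/4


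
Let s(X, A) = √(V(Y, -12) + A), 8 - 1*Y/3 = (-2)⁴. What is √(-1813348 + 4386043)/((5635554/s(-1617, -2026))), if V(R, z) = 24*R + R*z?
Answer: I*√661468470/1878518 ≈ 0.013691*I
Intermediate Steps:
Y = -24 (Y = 24 - 3*(-2)⁴ = 24 - 3*16 = 24 - 48 = -24)
s(X, A) = √(-288 + A) (s(X, A) = √(-24*(24 - 12) + A) = √(-24*12 + A) = √(-288 + A))
√(-1813348 + 4386043)/((5635554/s(-1617, -2026))) = √(-1813348 + 4386043)/((5635554/(√(-288 - 2026)))) = √2572695/((5635554/(√(-2314)))) = (3*√285855)/((5635554/((I*√2314)))) = (3*√285855)/((5635554*(-I*√2314/2314))) = (3*√285855)/((-2817777*I*√2314/1157)) = (3*√285855)*(I*√2314/5635554) = I*√661468470/1878518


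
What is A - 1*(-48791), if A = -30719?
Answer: 18072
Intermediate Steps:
A - 1*(-48791) = -30719 - 1*(-48791) = -30719 + 48791 = 18072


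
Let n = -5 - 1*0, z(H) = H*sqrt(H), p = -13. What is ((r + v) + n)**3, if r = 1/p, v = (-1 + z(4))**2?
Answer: 186169411/2197 ≈ 84738.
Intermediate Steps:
z(H) = H**(3/2)
v = 49 (v = (-1 + 4**(3/2))**2 = (-1 + 8)**2 = 7**2 = 49)
r = -1/13 (r = 1/(-13) = -1/13 ≈ -0.076923)
n = -5 (n = -5 + 0 = -5)
((r + v) + n)**3 = ((-1/13 + 49) - 5)**3 = (636/13 - 5)**3 = (571/13)**3 = 186169411/2197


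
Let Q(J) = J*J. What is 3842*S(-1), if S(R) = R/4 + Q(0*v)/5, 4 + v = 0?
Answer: -1921/2 ≈ -960.50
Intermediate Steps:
v = -4 (v = -4 + 0 = -4)
Q(J) = J²
S(R) = R/4 (S(R) = R/4 + (0*(-4))²/5 = R*(¼) + 0²*(⅕) = R/4 + 0*(⅕) = R/4 + 0 = R/4)
3842*S(-1) = 3842*((¼)*(-1)) = 3842*(-¼) = -1921/2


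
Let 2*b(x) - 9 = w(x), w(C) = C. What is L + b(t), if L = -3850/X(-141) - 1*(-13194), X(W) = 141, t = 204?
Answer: 3743041/282 ≈ 13273.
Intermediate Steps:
b(x) = 9/2 + x/2
L = 1856504/141 (L = -3850/141 - 1*(-13194) = -3850*1/141 + 13194 = -3850/141 + 13194 = 1856504/141 ≈ 13167.)
L + b(t) = 1856504/141 + (9/2 + (1/2)*204) = 1856504/141 + (9/2 + 102) = 1856504/141 + 213/2 = 3743041/282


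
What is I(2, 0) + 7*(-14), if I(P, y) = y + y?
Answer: -98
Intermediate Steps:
I(P, y) = 2*y
I(2, 0) + 7*(-14) = 2*0 + 7*(-14) = 0 - 98 = -98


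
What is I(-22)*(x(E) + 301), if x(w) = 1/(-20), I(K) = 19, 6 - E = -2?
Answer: 114361/20 ≈ 5718.0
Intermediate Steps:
E = 8 (E = 6 - 1*(-2) = 6 + 2 = 8)
x(w) = -1/20
I(-22)*(x(E) + 301) = 19*(-1/20 + 301) = 19*(6019/20) = 114361/20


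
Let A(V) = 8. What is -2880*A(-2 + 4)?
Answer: -23040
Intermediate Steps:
-2880*A(-2 + 4) = -2880*8 = -23040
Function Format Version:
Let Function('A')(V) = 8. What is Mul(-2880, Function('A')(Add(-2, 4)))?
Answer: -23040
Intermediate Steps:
Mul(-2880, Function('A')(Add(-2, 4))) = Mul(-2880, 8) = -23040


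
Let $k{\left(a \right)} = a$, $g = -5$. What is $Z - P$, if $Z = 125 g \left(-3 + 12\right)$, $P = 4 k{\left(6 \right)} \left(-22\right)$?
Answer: $-5097$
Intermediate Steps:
$P = -528$ ($P = 4 \cdot 6 \left(-22\right) = 24 \left(-22\right) = -528$)
$Z = -5625$ ($Z = 125 \left(- 5 \left(-3 + 12\right)\right) = 125 \left(\left(-5\right) 9\right) = 125 \left(-45\right) = -5625$)
$Z - P = -5625 - -528 = -5625 + 528 = -5097$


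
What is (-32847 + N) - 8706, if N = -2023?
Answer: -43576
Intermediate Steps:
(-32847 + N) - 8706 = (-32847 - 2023) - 8706 = -34870 - 8706 = -43576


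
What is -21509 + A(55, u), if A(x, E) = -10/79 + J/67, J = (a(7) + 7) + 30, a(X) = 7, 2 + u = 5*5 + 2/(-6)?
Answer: -113844331/5293 ≈ -21508.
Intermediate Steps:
u = 68/3 (u = -2 + (5*5 + 2/(-6)) = -2 + (25 + 2*(-1/6)) = -2 + (25 - 1/3) = -2 + 74/3 = 68/3 ≈ 22.667)
J = 44 (J = (7 + 7) + 30 = 14 + 30 = 44)
A(x, E) = 2806/5293 (A(x, E) = -10/79 + 44/67 = 2806/5293)
-21509 + A(55, u) = -21509 + 2806/5293 = -113844331/5293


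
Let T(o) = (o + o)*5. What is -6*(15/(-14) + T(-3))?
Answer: 1305/7 ≈ 186.43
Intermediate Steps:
T(o) = 10*o (T(o) = (2*o)*5 = 10*o)
-6*(15/(-14) + T(-3)) = -6*(15/(-14) + 10*(-3)) = -6*(15*(-1/14) - 30) = -6*(-15/14 - 30) = -6*(-435/14) = 1305/7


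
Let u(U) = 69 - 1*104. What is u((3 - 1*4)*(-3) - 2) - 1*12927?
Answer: -12962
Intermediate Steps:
u(U) = -35 (u(U) = 69 - 104 = -35)
u((3 - 1*4)*(-3) - 2) - 1*12927 = -35 - 1*12927 = -35 - 12927 = -12962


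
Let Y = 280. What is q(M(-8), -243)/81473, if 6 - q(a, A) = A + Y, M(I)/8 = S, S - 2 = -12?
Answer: -31/81473 ≈ -0.00038049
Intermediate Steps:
S = -10 (S = 2 - 12 = -10)
M(I) = -80 (M(I) = 8*(-10) = -80)
q(a, A) = -274 - A (q(a, A) = 6 - (A + 280) = 6 - (280 + A) = 6 + (-280 - A) = -274 - A)
q(M(-8), -243)/81473 = (-274 - 1*(-243))/81473 = (-274 + 243)*(1/81473) = -31*1/81473 = -31/81473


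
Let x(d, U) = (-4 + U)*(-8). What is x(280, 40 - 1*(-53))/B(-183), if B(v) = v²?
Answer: -712/33489 ≈ -0.021261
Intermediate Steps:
x(d, U) = 32 - 8*U
x(280, 40 - 1*(-53))/B(-183) = (32 - 8*(40 - 1*(-53)))/((-183)²) = (32 - 8*(40 + 53))/33489 = (32 - 8*93)*(1/33489) = (32 - 744)*(1/33489) = -712*1/33489 = -712/33489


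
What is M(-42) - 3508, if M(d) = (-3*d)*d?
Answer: -8800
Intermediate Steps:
M(d) = -3*d**2
M(-42) - 3508 = -3*(-42)**2 - 3508 = -3*1764 - 3508 = -5292 - 3508 = -8800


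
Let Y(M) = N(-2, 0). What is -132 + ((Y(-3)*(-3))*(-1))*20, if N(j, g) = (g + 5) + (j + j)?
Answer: -72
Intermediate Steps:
N(j, g) = 5 + g + 2*j (N(j, g) = (5 + g) + 2*j = 5 + g + 2*j)
Y(M) = 1 (Y(M) = 5 + 0 + 2*(-2) = 5 + 0 - 4 = 1)
-132 + ((Y(-3)*(-3))*(-1))*20 = -132 + ((1*(-3))*(-1))*20 = -132 - 3*(-1)*20 = -132 + 3*20 = -132 + 60 = -72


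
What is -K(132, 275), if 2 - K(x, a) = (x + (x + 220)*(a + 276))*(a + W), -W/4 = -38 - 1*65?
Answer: 133335706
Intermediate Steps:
W = 412 (W = -4*(-38 - 1*65) = -4*(-38 - 65) = -4*(-103) = 412)
K(x, a) = 2 - (412 + a)*(x + (220 + x)*(276 + a)) (K(x, a) = 2 - (x + (x + 220)*(a + 276))*(a + 412) = 2 - (x + (220 + x)*(276 + a))*(412 + a) = 2 - (412 + a)*(x + (220 + x)*(276 + a)))
-K(132, 275) = -(-25016638 - 151360*275 - 114124*132 - 220*275**2 - 1*132*275**2 - 689*275*132) = -(-25016638 - 41624000 - 15064368 - 220*75625 - 1*132*75625 - 25010700) = -(-25016638 - 41624000 - 15064368 - 16637500 - 9982500 - 25010700) = -1*(-133335706) = 133335706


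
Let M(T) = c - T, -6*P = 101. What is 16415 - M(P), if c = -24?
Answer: 98533/6 ≈ 16422.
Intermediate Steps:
P = -101/6 (P = -⅙*101 = -101/6 ≈ -16.833)
M(T) = -24 - T
16415 - M(P) = 16415 - (-24 - 1*(-101/6)) = 16415 - (-24 + 101/6) = 16415 - 1*(-43/6) = 16415 + 43/6 = 98533/6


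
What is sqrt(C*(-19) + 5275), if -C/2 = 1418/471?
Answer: sqrt(1195590639)/471 ≈ 73.413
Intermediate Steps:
C = -2836/471 ≈ -6.0212
sqrt(C*(-19) + 5275) = sqrt(-2836/471*(-19) + 5275) = sqrt(53884/471 + 5275) = sqrt(2538409/471) = sqrt(1195590639)/471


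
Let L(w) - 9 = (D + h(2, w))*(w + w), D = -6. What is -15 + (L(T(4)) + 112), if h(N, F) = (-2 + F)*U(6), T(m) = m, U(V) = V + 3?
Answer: 202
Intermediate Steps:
U(V) = 3 + V
h(N, F) = -18 + 9*F (h(N, F) = (-2 + F)*(3 + 6) = (-2 + F)*9 = -18 + 9*F)
L(w) = 9 + 2*w*(-24 + 9*w) (L(w) = 9 + (-6 + (-18 + 9*w))*(w + w) = 9 + (-24 + 9*w)*(2*w) = 9 + 2*w*(-24 + 9*w))
-15 + (L(T(4)) + 112) = -15 + ((9 - 48*4 + 18*4²) + 112) = -15 + ((9 - 192 + 18*16) + 112) = -15 + ((9 - 192 + 288) + 112) = -15 + (105 + 112) = -15 + 217 = 202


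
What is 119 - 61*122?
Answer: -7323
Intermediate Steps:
119 - 61*122 = 119 - 7442 = -7323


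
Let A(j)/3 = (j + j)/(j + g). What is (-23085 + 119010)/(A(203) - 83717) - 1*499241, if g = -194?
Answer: -25036494464/50149 ≈ -4.9924e+5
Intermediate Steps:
A(j) = 6*j/(-194 + j) (A(j) = 3*((j + j)/(j - 194)) = 3*((2*j)/(-194 + j)) = 3*(2*j/(-194 + j)) = 6*j/(-194 + j))
(-23085 + 119010)/(A(203) - 83717) - 1*499241 = (-23085 + 119010)/(6*203/(-194 + 203) - 83717) - 1*499241 = 95925/(6*203/9 - 83717) - 499241 = 95925/(6*203*(⅑) - 83717) - 499241 = 95925/(406/3 - 83717) - 499241 = 95925/(-250745/3) - 499241 = 95925*(-3/250745) - 499241 = -57555/50149 - 499241 = -25036494464/50149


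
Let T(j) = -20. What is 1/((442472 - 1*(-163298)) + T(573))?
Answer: 1/605750 ≈ 1.6508e-6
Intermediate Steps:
1/((442472 - 1*(-163298)) + T(573)) = 1/((442472 - 1*(-163298)) - 20) = 1/((442472 + 163298) - 20) = 1/(605770 - 20) = 1/605750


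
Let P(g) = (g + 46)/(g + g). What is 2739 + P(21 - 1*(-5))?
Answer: 35625/13 ≈ 2740.4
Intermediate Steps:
P(g) = (46 + g)/(2*g) (P(g) = (46 + g)/((2*g)) = (46 + g)*(1/(2*g)) = (46 + g)/(2*g))
2739 + P(21 - 1*(-5)) = 2739 + (46 + (21 - 1*(-5)))/(2*(21 - 1*(-5))) = 2739 + (46 + (21 + 5))/(2*(21 + 5)) = 2739 + (½)*(46 + 26)/26 = 2739 + (½)*(1/26)*72 = 2739 + 18/13 = 35625/13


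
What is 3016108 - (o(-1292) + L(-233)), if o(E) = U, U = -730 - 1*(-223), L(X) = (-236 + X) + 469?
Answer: 3016615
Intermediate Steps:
L(X) = 233 + X
U = -507 (U = -730 + 223 = -507)
o(E) = -507
3016108 - (o(-1292) + L(-233)) = 3016108 - (-507 + (233 - 233)) = 3016108 - (-507 + 0) = 3016108 - 1*(-507) = 3016108 + 507 = 3016615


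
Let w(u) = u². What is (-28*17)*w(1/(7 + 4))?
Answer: -476/121 ≈ -3.9339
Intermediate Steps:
(-28*17)*w(1/(7 + 4)) = (-28*17)*(1/(7 + 4))² = -476*(1/11)² = -476*1/121 = -476/121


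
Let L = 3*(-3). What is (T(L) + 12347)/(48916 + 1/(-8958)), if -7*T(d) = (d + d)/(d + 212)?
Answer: 157169050590/622667317867 ≈ 0.25241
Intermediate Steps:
L = -9
T(d) = -2*d/(7*(212 + d)) (T(d) = -(d + d)/(7*(d + 212)) = -2*d/(7*(212 + d)))
(T(L) + 12347)/(48916 + 1/(-8958)) = (-2*(-9)/(1484 + 7*(-9)) + 12347)/(48916 + 1/(-8958)) = (-2*(-9)/(1484 - 63) + 12347)/(48916 - 1/8958) = (-2*(-9)/1421 + 12347)/(438189527/8958) = (-2*(-9)*1/1421 + 12347)*(8958/438189527) = (18/1421 + 12347)*(8958/438189527) = (17545105/1421)*(8958/438189527) = 157169050590/622667317867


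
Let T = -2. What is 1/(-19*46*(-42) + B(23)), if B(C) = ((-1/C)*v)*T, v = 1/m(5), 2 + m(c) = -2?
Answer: 46/1688567 ≈ 2.7242e-5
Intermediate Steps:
m(c) = -4 (m(c) = -2 - 2 = -4)
v = -1/4 (v = 1/(-4) = -1/4 ≈ -0.25000)
B(C) = -1/(2*C) (B(C) = (-1/C*(-1/4))*(-2) = (1/(4*C))*(-2) = -1/(2*C))
1/(-19*46*(-42) + B(23)) = 1/(-19*46*(-42) - 1/2/23) = 1/(-874*(-42) - 1/2*1/23) = 1/(36708 - 1/46) = 1/(1688567/46) = 46/1688567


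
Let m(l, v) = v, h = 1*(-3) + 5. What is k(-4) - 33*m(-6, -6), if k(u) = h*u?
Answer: 190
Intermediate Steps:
h = 2 (h = -3 + 5 = 2)
k(u) = 2*u
k(-4) - 33*m(-6, -6) = 2*(-4) - 33*(-6) = -8 + 198 = 190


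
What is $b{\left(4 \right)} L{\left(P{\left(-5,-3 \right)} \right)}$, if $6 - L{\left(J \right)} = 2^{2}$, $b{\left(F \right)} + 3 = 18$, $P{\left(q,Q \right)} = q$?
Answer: $30$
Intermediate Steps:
$b{\left(F \right)} = 15$ ($b{\left(F \right)} = -3 + 18 = 15$)
$L{\left(J \right)} = 2$ ($L{\left(J \right)} = 6 - 2^{2} = 6 - 4 = 2$)
$b{\left(4 \right)} L{\left(P{\left(-5,-3 \right)} \right)} = 15 \cdot 2 = 30$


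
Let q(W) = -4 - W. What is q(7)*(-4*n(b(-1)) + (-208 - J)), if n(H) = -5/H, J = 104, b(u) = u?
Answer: 3652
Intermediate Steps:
q(7)*(-4*n(b(-1)) + (-208 - J)) = (-4 - 1*7)*(-(-20)/(-1) + (-208 - 1*104)) = (-4 - 7)*(-(-20)*(-1) + (-208 - 104)) = -11*(-4*5 - 312) = -11*(-20 - 312) = -11*(-332) = 3652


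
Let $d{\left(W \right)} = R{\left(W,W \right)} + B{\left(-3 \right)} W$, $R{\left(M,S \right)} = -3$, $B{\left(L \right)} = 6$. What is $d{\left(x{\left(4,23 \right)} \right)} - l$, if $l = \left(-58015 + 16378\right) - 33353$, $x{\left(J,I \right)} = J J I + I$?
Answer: $77333$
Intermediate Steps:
$x{\left(J,I \right)} = I + I J^{2}$ ($x{\left(J,I \right)} = J^{2} I + I = I J^{2} + I = I + I J^{2}$)
$d{\left(W \right)} = -3 + 6 W$
$l = -74990$ ($l = -41637 - 33353 = -74990$)
$d{\left(x{\left(4,23 \right)} \right)} - l = \left(-3 + 6 \cdot 23 \left(1 + 4^{2}\right)\right) - -74990 = \left(-3 + 6 \cdot 23 \left(1 + 16\right)\right) + 74990 = \left(-3 + 6 \cdot 23 \cdot 17\right) + 74990 = \left(-3 + 6 \cdot 391\right) + 74990 = \left(-3 + 2346\right) + 74990 = 2343 + 74990 = 77333$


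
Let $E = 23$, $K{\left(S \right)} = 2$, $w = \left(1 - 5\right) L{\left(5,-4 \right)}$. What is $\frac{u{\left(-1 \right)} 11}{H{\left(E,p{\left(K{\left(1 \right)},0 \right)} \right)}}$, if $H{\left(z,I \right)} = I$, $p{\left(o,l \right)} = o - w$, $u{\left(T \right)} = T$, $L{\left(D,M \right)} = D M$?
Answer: $\frac{11}{78} \approx 0.14103$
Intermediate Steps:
$w = 80$ ($w = \left(1 - 5\right) 5 \left(-4\right) = \left(-4\right) \left(-20\right) = 80$)
$p{\left(o,l \right)} = -80 + o$ ($p{\left(o,l \right)} = o - 80 = -80 + o$)
$\frac{u{\left(-1 \right)} 11}{H{\left(E,p{\left(K{\left(1 \right)},0 \right)} \right)}} = \frac{\left(-1\right) 11}{-80 + 2} = - \frac{11}{-78} = \left(-11\right) \left(- \frac{1}{78}\right) = \frac{11}{78}$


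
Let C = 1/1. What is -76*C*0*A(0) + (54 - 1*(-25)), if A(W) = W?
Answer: 79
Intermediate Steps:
C = 1
-76*C*0*A(0) + (54 - 1*(-25)) = -76*1*0*0 + (54 - 1*(-25)) = -0*0 + (54 + 25) = -76*0 + 79 = 0 + 79 = 79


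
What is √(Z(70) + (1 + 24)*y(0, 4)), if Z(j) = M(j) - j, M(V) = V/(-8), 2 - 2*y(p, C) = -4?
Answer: I*√15/2 ≈ 1.9365*I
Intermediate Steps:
y(p, C) = 3 (y(p, C) = 1 - ½*(-4) = 1 + 2 = 3)
M(V) = -V/8 (M(V) = V*(-⅛) = -V/8)
Z(j) = -9*j/8 (Z(j) = -j/8 - j = -9*j/8)
√(Z(70) + (1 + 24)*y(0, 4)) = √(-9/8*70 + (1 + 24)*3) = √(-315/4 + 25*3) = √(-315/4 + 75) = √(-15/4) = I*√15/2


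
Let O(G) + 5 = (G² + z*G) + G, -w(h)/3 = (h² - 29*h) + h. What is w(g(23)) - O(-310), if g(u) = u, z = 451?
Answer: 44370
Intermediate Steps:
w(h) = -3*h² + 84*h (w(h) = -3*((h² - 29*h) + h) = -3*(h² - 28*h) = -3*h² + 84*h)
O(G) = -5 + G² + 452*G (O(G) = -5 + ((G² + 451*G) + G) = -5 + (G² + 452*G) = -5 + G² + 452*G)
w(g(23)) - O(-310) = 3*23*(28 - 1*23) - (-5 + (-310)² + 452*(-310)) = 3*23*(28 - 23) - (-5 + 96100 - 140120) = 3*23*5 - 1*(-44025) = 345 + 44025 = 44370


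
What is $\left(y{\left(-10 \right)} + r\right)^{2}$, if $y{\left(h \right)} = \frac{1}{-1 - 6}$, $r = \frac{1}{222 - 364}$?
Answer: $\frac{22201}{988036} \approx 0.02247$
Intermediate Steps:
$r = - \frac{1}{142}$ ($r = \frac{1}{-142} = - \frac{1}{142} \approx -0.0070423$)
$y{\left(h \right)} = - \frac{1}{7}$ ($y{\left(h \right)} = \frac{1}{-7} = - \frac{1}{7}$)
$\left(y{\left(-10 \right)} + r\right)^{2} = \left(- \frac{1}{7} - \frac{1}{142}\right)^{2} = \left(- \frac{149}{994}\right)^{2} = \frac{22201}{988036}$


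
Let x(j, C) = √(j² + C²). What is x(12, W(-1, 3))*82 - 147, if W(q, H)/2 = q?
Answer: -147 + 164*√37 ≈ 850.57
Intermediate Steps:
W(q, H) = 2*q
x(j, C) = √(C² + j²)
x(12, W(-1, 3))*82 - 147 = √((2*(-1))² + 12²)*82 - 147 = √((-2)² + 144)*82 - 147 = √(4 + 144)*82 - 147 = √148*82 - 147 = (2*√37)*82 - 147 = 164*√37 - 147 = -147 + 164*√37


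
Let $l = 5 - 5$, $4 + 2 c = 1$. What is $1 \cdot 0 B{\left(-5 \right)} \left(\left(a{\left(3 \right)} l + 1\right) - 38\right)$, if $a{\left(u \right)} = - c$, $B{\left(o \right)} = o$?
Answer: $0$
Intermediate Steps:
$c = - \frac{3}{2}$ ($c = -2 + \frac{1}{2} \cdot 1 = -2 + \frac{1}{2} = - \frac{3}{2} \approx -1.5$)
$a{\left(u \right)} = \frac{3}{2}$ ($a{\left(u \right)} = \left(-1\right) \left(- \frac{3}{2}\right) = \frac{3}{2}$)
$l = 0$ ($l = 5 - 5 = 0$)
$1 \cdot 0 B{\left(-5 \right)} \left(\left(a{\left(3 \right)} l + 1\right) - 38\right) = 1 \cdot 0 \left(-5\right) \left(\left(\frac{3}{2} \cdot 0 + 1\right) - 38\right) = 0 \left(-5\right) \left(\left(0 + 1\right) - 38\right) = 0 \left(1 - 38\right) = 0 \left(-37\right) = 0$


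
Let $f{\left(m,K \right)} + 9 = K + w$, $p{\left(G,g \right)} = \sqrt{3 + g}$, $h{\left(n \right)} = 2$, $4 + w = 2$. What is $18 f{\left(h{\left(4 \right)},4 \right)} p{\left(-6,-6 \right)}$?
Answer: $- 126 i \sqrt{3} \approx - 218.24 i$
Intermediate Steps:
$w = -2$ ($w = -4 + 2 = -2$)
$f{\left(m,K \right)} = -11 + K$ ($f{\left(m,K \right)} = -9 + \left(K - 2\right) = -9 + \left(-2 + K\right) = -11 + K$)
$18 f{\left(h{\left(4 \right)},4 \right)} p{\left(-6,-6 \right)} = 18 \left(-11 + 4\right) \sqrt{3 - 6} = 18 \left(-7\right) \sqrt{-3} = - 126 i \sqrt{3}$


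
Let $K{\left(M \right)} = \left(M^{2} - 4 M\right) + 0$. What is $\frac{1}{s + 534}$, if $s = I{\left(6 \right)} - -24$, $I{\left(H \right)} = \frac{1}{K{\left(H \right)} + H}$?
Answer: $\frac{18}{10045} \approx 0.0017919$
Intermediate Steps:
$K{\left(M \right)} = M^{2} - 4 M$
$I{\left(H \right)} = \frac{1}{H + H \left(-4 + H\right)}$ ($I{\left(H \right)} = \frac{1}{H \left(-4 + H\right) + H} = \frac{1}{H + H \left(-4 + H\right)}$)
$s = \frac{433}{18}$ ($s = \frac{1}{6 \left(-3 + 6\right)} - -24 = \frac{1}{6 \cdot 3} + 24 = \frac{1}{6} \cdot \frac{1}{3} + 24 = \frac{1}{18} + 24 = \frac{433}{18} \approx 24.056$)
$\frac{1}{s + 534} = \frac{1}{\frac{433}{18} + 534} = \frac{1}{\frac{10045}{18}} = \frac{18}{10045}$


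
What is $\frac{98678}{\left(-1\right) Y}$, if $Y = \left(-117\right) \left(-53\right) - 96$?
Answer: $- \frac{98678}{6105} \approx -16.163$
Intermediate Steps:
$Y = 6105$ ($Y = 6201 - 96 = 6105$)
$\frac{98678}{\left(-1\right) Y} = \frac{98678}{\left(-1\right) 6105} = \frac{98678}{-6105} = 98678 \left(- \frac{1}{6105}\right) = - \frac{98678}{6105}$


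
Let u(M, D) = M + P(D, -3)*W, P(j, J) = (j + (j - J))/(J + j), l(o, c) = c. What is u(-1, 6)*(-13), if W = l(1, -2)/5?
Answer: 39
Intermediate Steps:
P(j, J) = (-J + 2*j)/(J + j)
W = -⅖ (W = -2/5 = -2*⅕ = -⅖ ≈ -0.40000)
u(M, D) = M - 2*(3 + 2*D)/(5*(-3 + D)) (u(M, D) = M + ((-1*(-3) + 2*D)/(-3 + D))*(-⅖) = M + ((3 + 2*D)/(-3 + D))*(-⅖) = M - 2*(3 + 2*D)/(5*(-3 + D)))
u(-1, 6)*(-13) = ((-6 - 4*6 + 5*(-1)*(-3 + 6))/(5*(-3 + 6)))*(-13) = ((⅕)*(-6 - 24 + 5*(-1)*3)/3)*(-13) = ((⅕)*(⅓)*(-6 - 24 - 15))*(-13) = ((⅕)*(⅓)*(-45))*(-13) = -3*(-13) = 39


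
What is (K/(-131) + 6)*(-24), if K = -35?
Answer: -19704/131 ≈ -150.41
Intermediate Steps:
(K/(-131) + 6)*(-24) = (-35/(-131) + 6)*(-24) = (-35*(-1/131) + 6)*(-24) = (35/131 + 6)*(-24) = (821/131)*(-24) = -19704/131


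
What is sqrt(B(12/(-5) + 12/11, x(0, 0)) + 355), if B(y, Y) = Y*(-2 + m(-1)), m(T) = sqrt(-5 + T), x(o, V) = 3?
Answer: sqrt(349 + 3*I*sqrt(6)) ≈ 18.683 + 0.1967*I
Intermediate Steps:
B(y, Y) = Y*(-2 + I*sqrt(6)) (B(y, Y) = Y*(-2 + sqrt(-5 - 1)) = Y*(-2 + sqrt(-6)) = Y*(-2 + I*sqrt(6)))
sqrt(B(12/(-5) + 12/11, x(0, 0)) + 355) = sqrt(3*(-2 + I*sqrt(6)) + 355) = sqrt((-6 + 3*I*sqrt(6)) + 355) = sqrt(349 + 3*I*sqrt(6))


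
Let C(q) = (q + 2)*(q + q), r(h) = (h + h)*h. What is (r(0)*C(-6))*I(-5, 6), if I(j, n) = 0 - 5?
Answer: 0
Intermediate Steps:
I(j, n) = -5
r(h) = 2*h² (r(h) = (2*h)*h = 2*h²)
C(q) = 2*q*(2 + q) (C(q) = (2 + q)*(2*q) = 2*q*(2 + q))
(r(0)*C(-6))*I(-5, 6) = ((2*0²)*(2*(-6)*(2 - 6)))*(-5) = ((2*0)*(2*(-6)*(-4)))*(-5) = (0*48)*(-5) = 0*(-5) = 0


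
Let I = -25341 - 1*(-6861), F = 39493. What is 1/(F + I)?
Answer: 1/21013 ≈ 4.7590e-5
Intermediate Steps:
I = -18480 (I = -25341 + 6861 = -18480)
1/(F + I) = 1/(39493 - 18480) = 1/21013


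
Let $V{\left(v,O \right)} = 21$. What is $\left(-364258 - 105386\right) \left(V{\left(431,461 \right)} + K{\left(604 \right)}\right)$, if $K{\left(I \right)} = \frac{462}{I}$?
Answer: $- \frac{1543485006}{151} \approx -1.0222 \cdot 10^{7}$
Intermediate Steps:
$\left(-364258 - 105386\right) \left(V{\left(431,461 \right)} + K{\left(604 \right)}\right) = \left(-364258 - 105386\right) \left(21 + \frac{462}{604}\right) = - 469644 \left(21 + 462 \cdot \frac{1}{604}\right) = - 469644 \left(21 + \frac{231}{302}\right) = \left(-469644\right) \frac{6573}{302} = - \frac{1543485006}{151}$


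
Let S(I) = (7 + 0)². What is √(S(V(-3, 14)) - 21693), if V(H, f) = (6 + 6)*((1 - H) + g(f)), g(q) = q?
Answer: 2*I*√5411 ≈ 147.12*I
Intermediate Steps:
V(H, f) = 12 - 12*H + 12*f (V(H, f) = (6 + 6)*((1 - H) + f) = 12*(1 + f - H) = 12 - 12*H + 12*f)
S(I) = 49 (S(I) = 7² = 49)
√(S(V(-3, 14)) - 21693) = √(49 - 21693) = √(-21644) = 2*I*√5411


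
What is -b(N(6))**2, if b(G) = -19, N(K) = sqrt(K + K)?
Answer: -361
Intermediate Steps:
N(K) = sqrt(2)*sqrt(K) (N(K) = sqrt(2*K) = sqrt(2)*sqrt(K))
-b(N(6))**2 = -1*(-19)**2 = -1*361 = -361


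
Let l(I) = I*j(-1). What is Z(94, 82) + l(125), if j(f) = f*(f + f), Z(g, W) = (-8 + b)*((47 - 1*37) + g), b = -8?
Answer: -1414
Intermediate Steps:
Z(g, W) = -160 - 16*g (Z(g, W) = (-8 - 8)*((47 - 1*37) + g) = -16*((47 - 37) + g) = -16*(10 + g) = -160 - 16*g)
j(f) = 2*f² (j(f) = f*(2*f) = 2*f²)
l(I) = 2*I (l(I) = I*(2*(-1)²) = I*(2*1) = I*2 = 2*I)
Z(94, 82) + l(125) = (-160 - 16*94) + 2*125 = (-160 - 1504) + 250 = -1664 + 250 = -1414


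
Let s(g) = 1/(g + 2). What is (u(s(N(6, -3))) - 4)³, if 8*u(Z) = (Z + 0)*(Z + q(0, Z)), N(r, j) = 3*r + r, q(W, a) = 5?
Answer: -9939761814501/158164877312 ≈ -62.844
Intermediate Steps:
N(r, j) = 4*r
s(g) = 1/(2 + g)
u(Z) = Z*(5 + Z)/8 (u(Z) = ((Z + 0)*(Z + 5))/8 = (Z*(5 + Z))/8 = Z*(5 + Z)/8)
(u(s(N(6, -3))) - 4)³ = ((5 + 1/(2 + 4*6))/(8*(2 + 4*6)) - 4)³ = ((5 + 1/(2 + 24))/(8*(2 + 24)) - 4)³ = ((⅛)*(5 + 1/26)/26 - 4)³ = ((⅛)*(1/26)*(5 + 1/26) - 4)³ = ((⅛)*(1/26)*(131/26) - 4)³ = (131/5408 - 4)³ = (-21501/5408)³ = -9939761814501/158164877312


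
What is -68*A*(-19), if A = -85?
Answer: -109820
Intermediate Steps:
-68*A*(-19) = -68*(-85)*(-19) = 5780*(-19) = -109820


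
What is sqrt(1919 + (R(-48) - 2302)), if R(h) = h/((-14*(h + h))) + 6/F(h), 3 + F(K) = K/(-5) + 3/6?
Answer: 37*I*sqrt(275835)/994 ≈ 19.55*I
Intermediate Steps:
F(K) = -5/2 - K/5 (F(K) = -3 + (K/(-5) + 3/6) = -3 + (K*(-1/5) + 3*(1/6)) = -3 + (-K/5 + 1/2) = -3 + (1/2 - K/5) = -5/2 - K/5)
R(h) = -1/28 + 6/(-5/2 - h/5) (R(h) = h/((-14*(h + h))) + 6/(-5/2 - h/5) = h/((-28*h)) + 6/(-5/2 - h/5) = h*(-1/(28*h)) + 6/(-5/2 - h/5) = -1/28 + 6/(-5/2 - h/5))
sqrt(1919 + (R(-48) - 2302)) = sqrt(1919 + ((-1705 - 2*(-48))/(28*(25 + 2*(-48))) - 2302)) = sqrt(1919 + ((-1705 + 96)/(28*(25 - 96)) - 2302)) = sqrt(1919 + ((1/28)*(-1609)/(-71) - 2302)) = sqrt(1919 + ((1/28)*(-1/71)*(-1609) - 2302)) = sqrt(1919 + (1609/1988 - 2302)) = sqrt(1919 - 4574767/1988) = sqrt(-759795/1988) = 37*I*sqrt(275835)/994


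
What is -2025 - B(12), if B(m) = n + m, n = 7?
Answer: -2044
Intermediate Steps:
B(m) = 7 + m
-2025 - B(12) = -2025 - (7 + 12) = -2025 - 1*19 = -2025 - 19 = -2044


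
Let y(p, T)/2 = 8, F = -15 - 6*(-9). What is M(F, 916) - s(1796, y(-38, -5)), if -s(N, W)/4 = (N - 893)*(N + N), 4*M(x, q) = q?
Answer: 12974533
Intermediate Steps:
F = 39 (F = -15 + 54 = 39)
M(x, q) = q/4
y(p, T) = 16 (y(p, T) = 2*8 = 16)
s(N, W) = -8*N*(-893 + N) (s(N, W) = -4*(N - 893)*(N + N) = -4*(-893 + N)*2*N = -8*N*(-893 + N))
M(F, 916) - s(1796, y(-38, -5)) = (1/4)*916 - 8*1796*(893 - 1*1796) = 229 - 8*1796*(893 - 1796) = 229 - 8*1796*(-903) = 229 - 1*(-12974304) = 229 + 12974304 = 12974533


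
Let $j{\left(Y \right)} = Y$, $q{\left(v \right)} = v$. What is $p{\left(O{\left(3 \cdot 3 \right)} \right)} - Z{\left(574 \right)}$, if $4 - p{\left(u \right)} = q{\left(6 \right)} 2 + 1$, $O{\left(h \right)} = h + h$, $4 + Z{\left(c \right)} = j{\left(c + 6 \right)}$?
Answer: $-585$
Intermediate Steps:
$Z{\left(c \right)} = 2 + c$ ($Z{\left(c \right)} = -4 + \left(c + 6\right) = -4 + \left(6 + c\right) = 2 + c$)
$O{\left(h \right)} = 2 h$
$p{\left(u \right)} = -9$ ($p{\left(u \right)} = 4 - \left(6 \cdot 2 + 1\right) = 4 - \left(12 + 1\right) = 4 - 13 = -9$)
$p{\left(O{\left(3 \cdot 3 \right)} \right)} - Z{\left(574 \right)} = -9 - \left(2 + 574\right) = -9 - 576 = -585$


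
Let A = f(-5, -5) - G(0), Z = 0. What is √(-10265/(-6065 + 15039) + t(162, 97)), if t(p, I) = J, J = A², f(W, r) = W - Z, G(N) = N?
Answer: √1921198790/8974 ≈ 4.8843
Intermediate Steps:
f(W, r) = W (f(W, r) = W - 1*0 = W + 0 = W)
A = -5 (A = -5 - 1*0 = -5 + 0 = -5)
J = 25 (J = (-5)² = 25)
t(p, I) = 25
√(-10265/(-6065 + 15039) + t(162, 97)) = √(-10265/(-6065 + 15039) + 25) = √(-10265/8974 + 25) = √(214085/8974) = √1921198790/8974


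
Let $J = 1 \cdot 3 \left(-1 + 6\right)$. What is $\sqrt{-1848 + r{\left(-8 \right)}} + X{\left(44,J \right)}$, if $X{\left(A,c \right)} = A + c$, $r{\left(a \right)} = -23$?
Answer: $59 + i \sqrt{1871} \approx 59.0 + 43.255 i$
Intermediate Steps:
$J = 15$ ($J = 3 \cdot 5 = 15$)
$\sqrt{-1848 + r{\left(-8 \right)}} + X{\left(44,J \right)} = \sqrt{-1848 - 23} + \left(44 + 15\right) = \sqrt{-1871} + 59 = i \sqrt{1871} + 59 = 59 + i \sqrt{1871}$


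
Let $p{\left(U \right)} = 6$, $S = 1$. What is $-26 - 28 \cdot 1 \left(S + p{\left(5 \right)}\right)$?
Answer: $-222$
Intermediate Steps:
$-26 - 28 \cdot 1 \left(S + p{\left(5 \right)}\right) = -26 - 28 \cdot 1 \left(1 + 6\right) = -26 - 28 \cdot 1 \cdot 7 = -26 - 196 = -222$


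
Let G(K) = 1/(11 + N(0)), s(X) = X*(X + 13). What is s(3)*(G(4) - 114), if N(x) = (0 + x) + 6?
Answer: -92976/17 ≈ -5469.2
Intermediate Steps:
s(X) = X*(13 + X)
N(x) = 6 + x (N(x) = x + 6 = 6 + x)
G(K) = 1/17 (G(K) = 1/(11 + (6 + 0)) = 1/(11 + 6) = 1/17)
s(3)*(G(4) - 114) = (3*(13 + 3))*(1/17 - 114) = (3*16)*(-1937/17) = 48*(-1937/17) = -92976/17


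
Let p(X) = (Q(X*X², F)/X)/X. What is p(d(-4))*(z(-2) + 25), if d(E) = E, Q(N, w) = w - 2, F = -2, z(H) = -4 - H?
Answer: -23/4 ≈ -5.7500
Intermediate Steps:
Q(N, w) = -2 + w
p(X) = -4/X² (p(X) = ((-2 - 2)/X)/X = (-4/X)/X = -4/X²)
p(d(-4))*(z(-2) + 25) = (-4/(-4)²)*((-4 - 1*(-2)) + 25) = (-4*1/16)*((-4 + 2) + 25) = -(-2 + 25)/4 = -¼*23 = -23/4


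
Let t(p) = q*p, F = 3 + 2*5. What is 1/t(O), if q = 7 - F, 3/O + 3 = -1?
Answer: 2/9 ≈ 0.22222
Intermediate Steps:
O = -¾ (O = 3/(-3 - 1) = 3/(-4) = 3*(-¼) = -¾ ≈ -0.75000)
F = 13 (F = 3 + 10 = 13)
q = -6 (q = 7 - 1*13 = 7 - 13 = -6)
t(p) = -6*p
1/t(O) = 1/(-6*(-¾)) = 1/(9/2) = 2/9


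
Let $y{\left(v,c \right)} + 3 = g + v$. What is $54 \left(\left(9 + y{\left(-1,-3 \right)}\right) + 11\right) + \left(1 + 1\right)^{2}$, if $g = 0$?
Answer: $868$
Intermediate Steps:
$y{\left(v,c \right)} = -3 + v$ ($y{\left(v,c \right)} = -3 + \left(0 + v\right) = -3 + v$)
$54 \left(\left(9 + y{\left(-1,-3 \right)}\right) + 11\right) + \left(1 + 1\right)^{2} = 54 \left(\left(9 - 4\right) + 11\right) + \left(1 + 1\right)^{2} = 54 \left(\left(9 - 4\right) + 11\right) + 2^{2} = 54 \left(5 + 11\right) + 4 = 54 \cdot 16 + 4 = 864 + 4 = 868$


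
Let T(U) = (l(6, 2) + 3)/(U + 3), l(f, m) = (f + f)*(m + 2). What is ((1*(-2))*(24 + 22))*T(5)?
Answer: -1173/2 ≈ -586.50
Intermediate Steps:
l(f, m) = 2*f*(2 + m) (l(f, m) = (2*f)*(2 + m) = 2*f*(2 + m))
T(U) = 51/(3 + U) (T(U) = (2*6*(2 + 2) + 3)/(U + 3) = (2*6*4 + 3)/(3 + U) = (48 + 3)/(3 + U) = 51/(3 + U))
((1*(-2))*(24 + 22))*T(5) = ((1*(-2))*(24 + 22))*(51/(3 + 5)) = (-2*46)*(51/8) = -4692/8 = -92*51/8 = -1173/2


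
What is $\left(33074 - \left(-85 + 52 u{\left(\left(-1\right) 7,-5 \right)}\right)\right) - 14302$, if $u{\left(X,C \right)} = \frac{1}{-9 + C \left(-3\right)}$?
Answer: $\frac{56545}{3} \approx 18848.0$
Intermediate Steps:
$u{\left(X,C \right)} = \frac{1}{-9 - 3 C}$
$\left(33074 - \left(-85 + 52 u{\left(\left(-1\right) 7,-5 \right)}\right)\right) - 14302 = \left(33074 + \left(- 52 \left(- \frac{1}{9 + 3 \left(-5\right)}\right) + 85\right)\right) - 14302 = \left(33074 + \left(- 52 \left(- \frac{1}{9 - 15}\right) + 85\right)\right) - 14302 = \left(33074 + \left(- 52 \left(- \frac{1}{-6}\right) + 85\right)\right) - 14302 = \left(33074 + \left(- 52 \left(\left(-1\right) \left(- \frac{1}{6}\right)\right) + 85\right)\right) - 14302 = \left(33074 + \left(\left(-52\right) \frac{1}{6} + 85\right)\right) - 14302 = \left(33074 + \left(- \frac{26}{3} + 85\right)\right) - 14302 = \left(33074 + \frac{229}{3}\right) - 14302 = \frac{99451}{3} - 14302 = \frac{56545}{3}$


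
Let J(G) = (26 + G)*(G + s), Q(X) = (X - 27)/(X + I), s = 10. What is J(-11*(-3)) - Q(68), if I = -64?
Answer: 10107/4 ≈ 2526.8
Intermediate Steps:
Q(X) = (-27 + X)/(-64 + X) (Q(X) = (X - 27)/(X - 64) = (-27 + X)/(-64 + X))
J(G) = (10 + G)*(26 + G) (J(G) = (26 + G)*(G + 10) = (26 + G)*(10 + G) = (10 + G)*(26 + G))
J(-11*(-3)) - Q(68) = (260 + (-11*(-3))² + 36*(-11*(-3))) - (-27 + 68)/(-64 + 68) = (260 + 33² + 36*33) - 41/4 = (260 + 1089 + 1188) - 41/4 = 2537 - 1*41/4 = 2537 - 41/4 = 10107/4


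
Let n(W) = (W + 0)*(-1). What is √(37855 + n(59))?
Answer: 2*√9449 ≈ 194.41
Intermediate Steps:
n(W) = -W (n(W) = W*(-1) = -W)
√(37855 + n(59)) = √(37855 - 1*59) = √(37855 - 59) = √37796 = 2*√9449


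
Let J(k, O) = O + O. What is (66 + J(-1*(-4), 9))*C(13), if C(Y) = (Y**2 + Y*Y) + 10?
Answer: 29232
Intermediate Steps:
C(Y) = 10 + 2*Y**2 (C(Y) = (Y**2 + Y**2) + 10 = 2*Y**2 + 10 = 10 + 2*Y**2)
J(k, O) = 2*O
(66 + J(-1*(-4), 9))*C(13) = (66 + 2*9)*(10 + 2*13**2) = (66 + 18)*(10 + 2*169) = 84*(10 + 338) = 84*348 = 29232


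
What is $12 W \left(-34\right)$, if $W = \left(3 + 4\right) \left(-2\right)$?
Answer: $5712$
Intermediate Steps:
$W = -14$ ($W = 7 \left(-2\right) = -14$)
$12 W \left(-34\right) = 12 \left(-14\right) \left(-34\right) = \left(-168\right) \left(-34\right) = 5712$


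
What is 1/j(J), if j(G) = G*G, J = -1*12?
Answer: 1/144 ≈ 0.0069444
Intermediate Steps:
J = -12
j(G) = G²
1/j(J) = 1/((-12)²) = 1/144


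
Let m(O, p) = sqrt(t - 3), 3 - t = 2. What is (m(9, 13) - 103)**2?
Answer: (103 - I*sqrt(2))**2 ≈ 10607.0 - 291.33*I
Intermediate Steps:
t = 1 (t = 3 - 1*2 = 3 - 2 = 1)
m(O, p) = I*sqrt(2) (m(O, p) = sqrt(1 - 3) = sqrt(-2) = I*sqrt(2))
(m(9, 13) - 103)**2 = (I*sqrt(2) - 103)**2 = (-103 + I*sqrt(2))**2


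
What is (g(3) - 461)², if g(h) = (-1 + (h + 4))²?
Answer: 180625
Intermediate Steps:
g(h) = (3 + h)² (g(h) = (-1 + (4 + h))² = (3 + h)²)
(g(3) - 461)² = ((3 + 3)² - 461)² = (6² - 461)² = (36 - 461)² = (-425)² = 180625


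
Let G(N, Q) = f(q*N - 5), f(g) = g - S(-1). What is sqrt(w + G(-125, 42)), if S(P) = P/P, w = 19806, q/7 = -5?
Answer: 5*sqrt(967) ≈ 155.48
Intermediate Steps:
q = -35 (q = 7*(-5) = -35)
S(P) = 1
f(g) = -1 + g (f(g) = g - 1*1 = g - 1 = -1 + g)
G(N, Q) = -6 - 35*N (G(N, Q) = -1 + (-35*N - 5) = -1 + (-5 - 35*N) = -6 - 35*N)
sqrt(w + G(-125, 42)) = sqrt(19806 + (-6 - 35*(-125))) = sqrt(19806 + (-6 + 4375)) = sqrt(19806 + 4369) = sqrt(24175) = 5*sqrt(967)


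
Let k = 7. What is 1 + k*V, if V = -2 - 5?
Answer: -48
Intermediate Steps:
V = -7
1 + k*V = 1 + 7*(-7) = 1 - 49 = -48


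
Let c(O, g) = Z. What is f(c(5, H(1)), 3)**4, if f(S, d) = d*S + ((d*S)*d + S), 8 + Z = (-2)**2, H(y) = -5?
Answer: 7311616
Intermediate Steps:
Z = -4 (Z = -8 + (-2)**2 = -8 + 4 = -4)
c(O, g) = -4
f(S, d) = S + S*d + S*d**2 (f(S, d) = S*d + ((S*d)*d + S) = S*d + (S*d**2 + S) = S*d + (S + S*d**2) = S + S*d + S*d**2)
f(c(5, H(1)), 3)**4 = (-4*(1 + 3 + 3**2))**4 = (-4*(1 + 3 + 9))**4 = (-4*13)**4 = (-52)**4 = 7311616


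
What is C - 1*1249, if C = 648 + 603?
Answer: 2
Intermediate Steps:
C = 1251
C - 1*1249 = 1251 - 1*1249 = 1251 - 1249 = 2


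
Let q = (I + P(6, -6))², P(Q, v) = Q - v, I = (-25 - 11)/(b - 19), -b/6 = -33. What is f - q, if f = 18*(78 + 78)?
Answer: 85510584/32041 ≈ 2668.8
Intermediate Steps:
b = 198 (b = -6*(-33) = 198)
I = -36/179 (I = (-25 - 11)/(198 - 19) = -36/179 ≈ -0.20112)
f = 2808 (f = 18*156 = 2808)
q = 4460544/32041 (q = (-36/179 + (6 - 1*(-6)))² = (-36/179 + (6 + 6))² = (-36/179 + 12)² = (2112/179)² = 4460544/32041 ≈ 139.21)
f - q = 2808 - 1*4460544/32041 = 2808 - 4460544/32041 = 85510584/32041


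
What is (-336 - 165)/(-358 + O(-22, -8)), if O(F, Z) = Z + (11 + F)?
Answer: 501/377 ≈ 1.3289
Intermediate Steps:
O(F, Z) = 11 + F + Z
(-336 - 165)/(-358 + O(-22, -8)) = (-336 - 165)/(-358 + (11 - 22 - 8)) = -501/(-358 - 19) = -501/(-377) = -501*(-1/377) = 501/377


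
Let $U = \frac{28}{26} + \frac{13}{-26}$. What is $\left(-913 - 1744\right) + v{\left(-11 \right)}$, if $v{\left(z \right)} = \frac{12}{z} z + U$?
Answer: $- \frac{68755}{26} \approx -2644.4$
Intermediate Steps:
$U = \frac{15}{26}$ ($U = 28 \cdot \frac{1}{26} + 13 \left(- \frac{1}{26}\right) = \frac{14}{13} - \frac{1}{2} = \frac{15}{26} \approx 0.57692$)
$v{\left(z \right)} = \frac{327}{26}$ ($v{\left(z \right)} = \frac{12}{z} z + \frac{15}{26} = 12 + \frac{15}{26} = \frac{327}{26}$)
$\left(-913 - 1744\right) + v{\left(-11 \right)} = \left(-913 - 1744\right) + \frac{327}{26} = -2657 + \frac{327}{26} = - \frac{68755}{26}$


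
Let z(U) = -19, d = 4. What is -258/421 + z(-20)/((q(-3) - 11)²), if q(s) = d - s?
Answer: -12127/6736 ≈ -1.8003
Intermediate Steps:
q(s) = 4 - s
-258/421 + z(-20)/((q(-3) - 11)²) = -258/421 - 19/((4 - 1*(-3)) - 11)² = -258*1/421 - 19/((4 + 3) - 11)² = -258/421 - 19/(7 - 11)² = -258/421 - 19/((-4)²) = -258/421 - 19/16 = -12127/6736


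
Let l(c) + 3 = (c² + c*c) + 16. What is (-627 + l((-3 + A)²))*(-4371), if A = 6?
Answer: 1975692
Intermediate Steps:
l(c) = 13 + 2*c² (l(c) = -3 + ((c² + c*c) + 16) = -3 + ((c² + c²) + 16) = -3 + (2*c² + 16) = -3 + (16 + 2*c²) = 13 + 2*c²)
(-627 + l((-3 + A)²))*(-4371) = (-627 + (13 + 2*((-3 + 6)²)²))*(-4371) = (-627 + (13 + 2*(3²)²))*(-4371) = (-627 + (13 + 2*9²))*(-4371) = (-627 + (13 + 2*81))*(-4371) = (-627 + (13 + 162))*(-4371) = (-627 + 175)*(-4371) = -452*(-4371) = 1975692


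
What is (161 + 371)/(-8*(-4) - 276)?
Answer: -133/61 ≈ -2.1803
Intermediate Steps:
(161 + 371)/(-8*(-4) - 276) = 532/(32 - 276) = 532/(-244) = 532*(-1/244) = -133/61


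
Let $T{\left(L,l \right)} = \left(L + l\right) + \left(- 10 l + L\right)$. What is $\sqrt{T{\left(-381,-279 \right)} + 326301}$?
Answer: $405 \sqrt{2} \approx 572.76$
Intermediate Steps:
$T{\left(L,l \right)} = - 9 l + 2 L$ ($T{\left(L,l \right)} = \left(L + l\right) + \left(L - 10 l\right) = - 9 l + 2 L$)
$\sqrt{T{\left(-381,-279 \right)} + 326301} = \sqrt{\left(\left(-9\right) \left(-279\right) + 2 \left(-381\right)\right) + 326301} = \sqrt{\left(2511 - 762\right) + 326301} = \sqrt{1749 + 326301} = \sqrt{328050} = 405 \sqrt{2}$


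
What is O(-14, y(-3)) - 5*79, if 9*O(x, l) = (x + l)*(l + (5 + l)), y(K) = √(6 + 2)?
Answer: -401 - 46*√2/9 ≈ -408.23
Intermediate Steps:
y(K) = 2*√2 (y(K) = √8 = 2*√2)
O(x, l) = (5 + 2*l)*(l + x)/9 (O(x, l) = ((x + l)*(l + (5 + l)))/9 = ((l + x)*(5 + 2*l))/9 = ((5 + 2*l)*(l + x))/9 = (5 + 2*l)*(l + x)/9)
O(-14, y(-3)) - 5*79 = (2*(2*√2)²/9 + 5*(2*√2)/9 + (5/9)*(-14) + (2/9)*(2*√2)*(-14)) - 5*79 = ((2/9)*8 + 10*√2/9 - 70/9 - 56*√2/9) - 395 = (16/9 + 10*√2/9 - 70/9 - 56*√2/9) - 395 = (-6 - 46*√2/9) - 395 = -401 - 46*√2/9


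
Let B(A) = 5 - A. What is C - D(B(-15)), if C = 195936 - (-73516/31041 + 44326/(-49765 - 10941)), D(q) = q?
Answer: 184592520353099/942187473 ≈ 1.9592e+5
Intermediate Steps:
C = 184611364102559/942187473 (C = 195936 - (-73516*1/31041 + 44326/(-60706)) = 195936 - (-73516/31041 + 44326*(-1/60706)) = 195936 - (-73516/31041 - 22163/30353) = 195936 - 1*(-2919392831/942187473) = 195936 + 2919392831/942187473 = 184611364102559/942187473 ≈ 1.9594e+5)
C - D(B(-15)) = 184611364102559/942187473 - (5 - 1*(-15)) = 184611364102559/942187473 - (5 + 15) = 184611364102559/942187473 - 1*20 = 184611364102559/942187473 - 20 = 184592520353099/942187473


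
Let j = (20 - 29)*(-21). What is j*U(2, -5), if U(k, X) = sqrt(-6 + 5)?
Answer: 189*I ≈ 189.0*I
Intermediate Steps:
U(k, X) = I (U(k, X) = sqrt(-1) = I)
j = 189 (j = -9*(-21) = 189)
j*U(2, -5) = 189*I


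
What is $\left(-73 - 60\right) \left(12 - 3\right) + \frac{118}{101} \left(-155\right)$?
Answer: $- \frac{139187}{101} \approx -1378.1$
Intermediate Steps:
$\left(-73 - 60\right) \left(12 - 3\right) + \frac{118}{101} \left(-155\right) = \left(-133\right) 9 + 118 \cdot \frac{1}{101} \left(-155\right) = -1197 + \frac{118}{101} \left(-155\right) = -1197 - \frac{18290}{101} = - \frac{139187}{101}$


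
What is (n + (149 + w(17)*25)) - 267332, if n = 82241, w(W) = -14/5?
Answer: -185012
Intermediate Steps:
w(W) = -14/5 (w(W) = -14*⅕ = -14/5)
(n + (149 + w(17)*25)) - 267332 = (82241 + (149 - 14/5*25)) - 267332 = (82241 + (149 - 70)) - 267332 = (82241 + 79) - 267332 = 82320 - 267332 = -185012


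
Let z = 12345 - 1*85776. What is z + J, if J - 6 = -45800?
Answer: -119225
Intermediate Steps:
J = -45794 (J = 6 - 45800 = -45794)
z = -73431 (z = 12345 - 85776 = -73431)
z + J = -73431 - 45794 = -119225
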